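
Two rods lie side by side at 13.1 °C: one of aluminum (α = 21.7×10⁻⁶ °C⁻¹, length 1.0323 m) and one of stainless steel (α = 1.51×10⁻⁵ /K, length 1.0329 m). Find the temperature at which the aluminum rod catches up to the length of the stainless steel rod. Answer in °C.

T = 101.3 °C

L₁(1 + α₁ΔT) = L₂(1 + α₂ΔT) ⇒ ΔT = (L₂ − L₁)/(α₁L₁ − α₂L₂)
L₂ − L₁ = 1.0329 − 1.0323 = 6.00×10⁻⁴ m
α₁L₁ − α₂L₂ = 21.7×10⁻⁶×1.0323 − 1.51×10⁻⁵×1.0329 = 6.80412×10⁻⁶ m/K
ΔT = 6.00×10⁻⁴ / 6.80412×10⁻⁶ = 88.182 K
T = 13.1 + 88.182 = 101.282 °C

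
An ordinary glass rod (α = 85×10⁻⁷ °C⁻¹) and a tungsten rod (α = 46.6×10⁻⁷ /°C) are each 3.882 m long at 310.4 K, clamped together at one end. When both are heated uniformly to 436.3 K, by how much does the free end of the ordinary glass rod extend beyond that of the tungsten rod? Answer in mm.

ΔT = 125.9 K
ordinary glass: ΔL = 85×10⁻⁷ × 3.882 m × 125.9 = 4.1543×10⁻³ m = 4.1543 mm
tungsten: ΔL = 46.6×10⁻⁷ × 3.882 m × 125.9 = 2.2775×10⁻³ m = 2.2775 mm
difference = 4.1543 − 2.2775 = 1.8768 mm

1.88 mm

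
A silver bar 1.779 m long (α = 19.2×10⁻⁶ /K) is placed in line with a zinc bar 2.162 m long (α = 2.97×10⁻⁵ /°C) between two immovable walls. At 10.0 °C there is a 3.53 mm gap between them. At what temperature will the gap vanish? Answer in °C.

T = 45.9 °C

α₁L₁ = 3.41568×10⁻⁵ m/K, α₂L₂ = 6.42114×10⁻⁵ m/K → total 9.83682×10⁻⁵ m/K
ΔT = g/(α₁L₁+α₂L₂) = 3.53×10⁻³ / 9.83682×10⁻⁵ = 35.886 K
T = 10.0 + 35.886 = 45.886 °C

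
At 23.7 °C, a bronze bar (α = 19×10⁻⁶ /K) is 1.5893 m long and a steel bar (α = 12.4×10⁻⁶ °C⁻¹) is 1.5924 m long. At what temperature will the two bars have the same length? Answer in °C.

Equal length when α₁L₁ΔT − α₂L₂ΔT = L₂ − L₁ = 3.10×10⁻³ m
α₁L₁ = 3.01967×10⁻⁵, α₂L₂ = 1.974576×10⁻⁵ → Δ(αL) = 1.045094×10⁻⁵ m/K
ΔT = 3.10×10⁻³ / 1.045094×10⁻⁵ = 296.624 K, so T = 23.7 + 296.624 = 320.324 °C

T = 320.3 °C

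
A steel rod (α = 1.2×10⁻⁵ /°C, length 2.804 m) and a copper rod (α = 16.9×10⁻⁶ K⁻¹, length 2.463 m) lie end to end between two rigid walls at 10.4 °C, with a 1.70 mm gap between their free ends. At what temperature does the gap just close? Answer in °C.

α₁L₁ = 3.3648×10⁻⁵ m/K, α₂L₂ = 4.16247×10⁻⁵ m/K → total 7.52727×10⁻⁵ m/K
ΔT = g/(α₁L₁+α₂L₂) = 1.70×10⁻³ / 7.52727×10⁻⁵ = 22.585 K
T = 10.4 + 22.585 = 32.985 °C

T = 33.0 °C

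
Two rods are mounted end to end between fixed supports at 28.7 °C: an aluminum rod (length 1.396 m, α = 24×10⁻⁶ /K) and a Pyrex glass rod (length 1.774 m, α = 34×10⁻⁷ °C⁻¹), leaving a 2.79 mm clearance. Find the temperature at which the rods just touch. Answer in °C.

T = 99.3 °C

α₁L₁ = 3.3504×10⁻⁵ m/K, α₂L₂ = 6.0316×10⁻⁶ m/K → total 3.95356×10⁻⁵ m/K
ΔT = g/(α₁L₁+α₂L₂) = 2.79×10⁻³ / 3.95356×10⁻⁵ = 70.569 K
T = 28.7 + 70.569 = 99.269 °C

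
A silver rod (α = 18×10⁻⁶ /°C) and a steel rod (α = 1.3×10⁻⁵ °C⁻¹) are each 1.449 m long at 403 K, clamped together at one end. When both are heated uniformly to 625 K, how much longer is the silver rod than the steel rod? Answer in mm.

ΔT = 222 K
silver: ΔL = 18×10⁻⁶ × 1.449 m × 222 = 5.7902×10⁻³ m = 5.7902 mm
steel: ΔL = 1.3×10⁻⁵ × 1.449 m × 222 = 4.1818×10⁻³ m = 4.1818 mm
difference = 5.7902 − 4.1818 = 1.6084 mm

1.61 mm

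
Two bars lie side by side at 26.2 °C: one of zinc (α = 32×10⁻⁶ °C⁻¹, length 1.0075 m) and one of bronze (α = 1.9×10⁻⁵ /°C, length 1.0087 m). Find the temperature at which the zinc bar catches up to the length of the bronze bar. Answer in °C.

Equal length when α₁L₁ΔT − α₂L₂ΔT = L₂ − L₁ = 1.20×10⁻³ m
α₁L₁ = 3.224×10⁻⁵, α₂L₂ = 1.91653×10⁻⁵ → Δ(αL) = 1.30747×10⁻⁵ m/K
ΔT = 1.20×10⁻³ / 1.30747×10⁻⁵ = 91.780 K, so T = 26.2 + 91.780 = 117.980 °C

T = 118.0 °C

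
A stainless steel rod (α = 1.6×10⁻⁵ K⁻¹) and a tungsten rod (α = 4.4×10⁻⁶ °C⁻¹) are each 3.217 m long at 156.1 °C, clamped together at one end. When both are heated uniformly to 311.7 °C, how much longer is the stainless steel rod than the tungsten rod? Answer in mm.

ΔT = 155.6 K
stainless steel: ΔL = 1.6×10⁻⁵ × 3.217 m × 155.6 = 8.0090×10⁻³ m = 8.0090 mm
tungsten: ΔL = 4.4×10⁻⁶ × 3.217 m × 155.6 = 2.2025×10⁻³ m = 2.2025 mm
difference = 8.0090 − 2.2025 = 5.8065 mm

5.81 mm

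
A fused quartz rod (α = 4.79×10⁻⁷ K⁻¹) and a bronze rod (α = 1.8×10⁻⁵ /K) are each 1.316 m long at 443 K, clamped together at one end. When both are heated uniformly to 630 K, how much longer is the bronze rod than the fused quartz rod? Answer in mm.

ΔT = 187 K
fused quartz: ΔL = 4.79×10⁻⁷ × 1.316 m × 187 = 1.1788×10⁻⁴ m = 0.11788 mm
bronze: ΔL = 1.8×10⁻⁵ × 1.316 m × 187 = 4.4297×10⁻³ m = 4.4297 mm
difference = 4.4297 − 0.11788 = 4.31182 mm

4.31 mm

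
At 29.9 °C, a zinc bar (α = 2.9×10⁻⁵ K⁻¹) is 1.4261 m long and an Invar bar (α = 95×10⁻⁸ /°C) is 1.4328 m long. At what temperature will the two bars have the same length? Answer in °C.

L₁(1 + α₁ΔT) = L₂(1 + α₂ΔT) ⇒ ΔT = (L₂ − L₁)/(α₁L₁ − α₂L₂)
L₂ − L₁ = 1.4328 − 1.4261 = 6.70×10⁻³ m
α₁L₁ − α₂L₂ = 2.9×10⁻⁵×1.4261 − 95×10⁻⁸×1.4328 = 3.999574×10⁻⁵ m/K
ΔT = 6.70×10⁻³ / 3.999574×10⁻⁵ = 167.518 K
T = 29.9 + 167.518 = 197.418 °C

T = 197.4 °C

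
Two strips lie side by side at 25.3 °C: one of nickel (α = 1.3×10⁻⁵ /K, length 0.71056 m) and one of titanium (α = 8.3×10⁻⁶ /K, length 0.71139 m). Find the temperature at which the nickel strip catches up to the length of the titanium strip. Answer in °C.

T = 274.3 °C

Equal length when α₁L₁ΔT − α₂L₂ΔT = L₂ − L₁ = 8.30×10⁻⁴ m
α₁L₁ = 9.23728×10⁻⁶, α₂L₂ = 5.904537×10⁻⁶ → Δ(αL) = 3.332743×10⁻⁶ m/K
ΔT = 8.30×10⁻⁴ / 3.332743×10⁻⁶ = 249.044 K, so T = 25.3 + 249.044 = 274.344 °C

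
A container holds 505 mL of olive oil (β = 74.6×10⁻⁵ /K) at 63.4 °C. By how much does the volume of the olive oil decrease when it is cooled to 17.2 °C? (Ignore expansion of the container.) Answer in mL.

ΔV = 17.4 mL

|ΔT| = |17.2 − 63.4| = 46.2 K
ΔV = βV₀ΔT = (74.6×10⁻⁵)(505)(46.2) = 17.4 mL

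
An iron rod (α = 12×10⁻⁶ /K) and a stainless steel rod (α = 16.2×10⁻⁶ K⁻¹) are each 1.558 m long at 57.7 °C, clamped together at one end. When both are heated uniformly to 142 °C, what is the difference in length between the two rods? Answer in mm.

ΔT = 84.3 K
iron: ΔL = 12×10⁻⁶ × 1.558 m × 84.3 = 1.5761×10⁻³ m = 1.5761 mm
stainless steel: ΔL = 16.2×10⁻⁶ × 1.558 m × 84.3 = 2.1277×10⁻³ m = 2.1277 mm
difference = 2.1277 − 1.5761 = 0.5516 mm

0.552 mm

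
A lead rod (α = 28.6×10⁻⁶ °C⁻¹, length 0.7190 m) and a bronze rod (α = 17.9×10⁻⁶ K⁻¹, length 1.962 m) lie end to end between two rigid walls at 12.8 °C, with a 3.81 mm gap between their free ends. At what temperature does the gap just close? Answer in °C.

Gap closes when ΔL₁ + ΔL₂ = 3.81 mm = 3.81×10⁻³ m
(α₁L₁ + α₂L₂)ΔT = g
α₁L₁ + α₂L₂ = 28.6×10⁻⁶×0.7190 + 17.9×10⁻⁶×1.962 = 5.56832×10⁻⁵ m/K
ΔT = 3.81×10⁻³ / 5.56832×10⁻⁵ = 68.423 K
T = 12.8 + 68.423 = 81.223 °C

T = 81.2 °C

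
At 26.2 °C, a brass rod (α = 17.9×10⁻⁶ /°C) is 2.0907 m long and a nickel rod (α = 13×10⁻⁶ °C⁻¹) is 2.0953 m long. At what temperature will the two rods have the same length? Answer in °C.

T = 477.9 °C

Equal length when α₁L₁ΔT − α₂L₂ΔT = L₂ − L₁ = 4.60×10⁻³ m
α₁L₁ = 3.742353×10⁻⁵, α₂L₂ = 2.72389×10⁻⁵ → Δ(αL) = 1.018463×10⁻⁵ m/K
ΔT = 4.60×10⁻³ / 1.018463×10⁻⁵ = 451.661 K, so T = 26.2 + 451.661 = 477.861 °C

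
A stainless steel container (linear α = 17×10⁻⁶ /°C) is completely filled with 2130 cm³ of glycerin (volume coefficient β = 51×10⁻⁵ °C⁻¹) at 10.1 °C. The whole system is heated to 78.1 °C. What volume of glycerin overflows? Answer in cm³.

66.5 cm³

The container also expands: β_container ≈ 3α = 5.1×10⁻⁵ /K
Net overflow = V₀(β_liq − 3α_cont)ΔT
β − 3α = 5.10×10⁻⁴ − 5.1×10⁻⁵ = 4.59×10⁻⁴ /K; ΔT = 68.0 K
ΔV = 2130 × 4.59×10⁻⁴ × 68.0 = 66.5 cm³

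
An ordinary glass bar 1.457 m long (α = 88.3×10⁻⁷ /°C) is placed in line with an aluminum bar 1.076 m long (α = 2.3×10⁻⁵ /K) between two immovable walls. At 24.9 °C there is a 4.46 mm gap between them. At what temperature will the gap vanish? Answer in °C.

T = 143 °C

Gap closes when ΔL₁ + ΔL₂ = 4.46 mm = 4.46×10⁻³ m
(α₁L₁ + α₂L₂)ΔT = g
α₁L₁ + α₂L₂ = 88.3×10⁻⁷×1.457 + 2.3×10⁻⁵×1.076 = 3.761331×10⁻⁵ m/K
ΔT = 4.46×10⁻³ / 3.761331×10⁻⁵ = 118.58 K
T = 24.9 + 118.58 = 143.48 °C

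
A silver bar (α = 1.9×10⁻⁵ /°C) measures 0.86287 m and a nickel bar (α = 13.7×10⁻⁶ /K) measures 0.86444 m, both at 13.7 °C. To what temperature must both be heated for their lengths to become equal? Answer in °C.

T = 358.6 °C

Equal length when α₁L₁ΔT − α₂L₂ΔT = L₂ − L₁ = 1.57×10⁻³ m
α₁L₁ = 1.639453×10⁻⁵, α₂L₂ = 1.1842828×10⁻⁵ → Δ(αL) = 4.551702×10⁻⁶ m/K
ΔT = 1.57×10⁻³ / 4.551702×10⁻⁶ = 344.926 K, so T = 13.7 + 344.926 = 358.626 °C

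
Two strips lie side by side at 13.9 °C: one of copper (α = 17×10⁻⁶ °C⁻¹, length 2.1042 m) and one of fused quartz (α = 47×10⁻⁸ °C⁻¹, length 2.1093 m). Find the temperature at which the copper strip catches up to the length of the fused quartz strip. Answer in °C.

T = 160.5 °C

L₁(1 + α₁ΔT) = L₂(1 + α₂ΔT) ⇒ ΔT = (L₂ − L₁)/(α₁L₁ − α₂L₂)
L₂ − L₁ = 2.1093 − 2.1042 = 5.10×10⁻³ m
α₁L₁ − α₂L₂ = 17×10⁻⁶×2.1042 − 47×10⁻⁸×2.1093 = 3.4780029×10⁻⁵ m/K
ΔT = 5.10×10⁻³ / 3.4780029×10⁻⁵ = 146.636 K
T = 13.9 + 146.636 = 160.536 °C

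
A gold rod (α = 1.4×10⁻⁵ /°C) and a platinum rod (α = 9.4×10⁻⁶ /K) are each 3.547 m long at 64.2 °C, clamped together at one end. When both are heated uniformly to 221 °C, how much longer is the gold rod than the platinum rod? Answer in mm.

2.56 mm

ΔT = 156.8 K
gold: ΔL = 1.4×10⁻⁵ × 3.547 m × 156.8 = 7.7864×10⁻³ m = 7.7864 mm
platinum: ΔL = 9.4×10⁻⁶ × 3.547 m × 156.8 = 5.2280×10⁻³ m = 5.2280 mm
difference = 7.7864 − 5.2280 = 2.5584 mm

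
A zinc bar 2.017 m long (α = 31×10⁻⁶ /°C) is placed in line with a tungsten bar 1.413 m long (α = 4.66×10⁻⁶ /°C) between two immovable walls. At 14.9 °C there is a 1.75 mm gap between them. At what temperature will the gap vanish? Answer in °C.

α₁L₁ = 6.2527×10⁻⁵ m/K, α₂L₂ = 6.58458×10⁻⁶ m/K → total 6.911158×10⁻⁵ m/K
ΔT = g/(α₁L₁+α₂L₂) = 1.75×10⁻³ / 6.911158×10⁻⁵ = 25.321 K
T = 14.9 + 25.321 = 40.221 °C

T = 40.2 °C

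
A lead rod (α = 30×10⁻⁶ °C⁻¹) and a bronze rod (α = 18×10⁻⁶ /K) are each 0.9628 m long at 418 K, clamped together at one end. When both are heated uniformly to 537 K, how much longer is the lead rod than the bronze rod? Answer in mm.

ΔT = 119 K
lead: ΔL = 30×10⁻⁶ × 0.9628 m × 119 = 3.4372×10⁻³ m = 3.4372 mm
bronze: ΔL = 18×10⁻⁶ × 0.9628 m × 119 = 2.0623×10⁻³ m = 2.0623 mm
difference = 3.4372 − 2.0623 = 1.3749 mm

1.37 mm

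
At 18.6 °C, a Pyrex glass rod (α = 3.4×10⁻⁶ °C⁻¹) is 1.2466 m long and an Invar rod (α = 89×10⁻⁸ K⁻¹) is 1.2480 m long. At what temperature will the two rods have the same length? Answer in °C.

Equal length when α₁L₁ΔT − α₂L₂ΔT = L₂ − L₁ = 1.40×10⁻³ m
α₁L₁ = 4.23844×10⁻⁶, α₂L₂ = 1.11072×10⁻⁶ → Δ(αL) = 3.12772×10⁻⁶ m/K
ΔT = 1.40×10⁻³ / 3.12772×10⁻⁶ = 447.610 K, so T = 18.6 + 447.610 = 466.210 °C

T = 466.2 °C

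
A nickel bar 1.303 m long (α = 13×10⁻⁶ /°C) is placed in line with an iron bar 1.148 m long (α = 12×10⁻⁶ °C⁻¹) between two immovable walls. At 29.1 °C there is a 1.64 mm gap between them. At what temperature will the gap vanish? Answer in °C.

Gap closes when ΔL₁ + ΔL₂ = 1.64 mm = 1.64×10⁻³ m
(α₁L₁ + α₂L₂)ΔT = g
α₁L₁ + α₂L₂ = 13×10⁻⁶×1.303 + 12×10⁻⁶×1.148 = 3.0715×10⁻⁵ m/K
ΔT = 1.64×10⁻³ / 3.0715×10⁻⁵ = 53.394 K
T = 29.1 + 53.394 = 82.494 °C

T = 82.5 °C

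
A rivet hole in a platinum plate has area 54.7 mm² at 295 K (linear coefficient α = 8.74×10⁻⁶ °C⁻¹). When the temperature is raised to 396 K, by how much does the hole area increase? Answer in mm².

Area coefficient ≈ 2α; |ΔT| = 101 K
ΔA = 2αA₀ΔT = 2(8.74×10⁻⁶)(54.7)(101) = 0.0966 mm²

ΔA = 0.0966 mm²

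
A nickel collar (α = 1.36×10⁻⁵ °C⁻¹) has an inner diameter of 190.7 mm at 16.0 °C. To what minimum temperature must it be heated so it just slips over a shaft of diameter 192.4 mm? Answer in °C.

Required Δd = 192.4 − 190.7 = 1.7 mm
Δd = αd₀ΔT ⇒ ΔT = Δd/(αd₀) = 1.7 / (1.36×10⁻⁵ × 190.7) = 655.48 K
T_min = 16.0 + 655.48 = 671.48 °C

T = 671 °C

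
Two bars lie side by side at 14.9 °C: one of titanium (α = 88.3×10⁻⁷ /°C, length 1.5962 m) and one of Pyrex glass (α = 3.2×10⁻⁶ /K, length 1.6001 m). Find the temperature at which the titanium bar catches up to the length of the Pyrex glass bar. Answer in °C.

T = 449.5 °C

Equal length when α₁L₁ΔT − α₂L₂ΔT = L₂ − L₁ = 3.90×10⁻³ m
α₁L₁ = 1.4094446×10⁻⁵, α₂L₂ = 5.12032×10⁻⁶ → Δ(αL) = 8.974126×10⁻⁶ m/K
ΔT = 3.90×10⁻³ / 8.974126×10⁻⁶ = 434.583 K, so T = 14.9 + 434.583 = 449.483 °C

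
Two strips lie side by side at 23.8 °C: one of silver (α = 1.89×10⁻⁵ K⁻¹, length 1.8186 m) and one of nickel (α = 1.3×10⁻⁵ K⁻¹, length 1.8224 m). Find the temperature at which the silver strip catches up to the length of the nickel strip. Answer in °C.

T = 379.6 °C

Equal length when α₁L₁ΔT − α₂L₂ΔT = L₂ − L₁ = 3.80×10⁻³ m
α₁L₁ = 3.437154×10⁻⁵, α₂L₂ = 2.36912×10⁻⁵ → Δ(αL) = 1.068034×10⁻⁵ m/K
ΔT = 3.80×10⁻³ / 1.068034×10⁻⁵ = 355.794 K, so T = 23.8 + 355.794 = 379.594 °C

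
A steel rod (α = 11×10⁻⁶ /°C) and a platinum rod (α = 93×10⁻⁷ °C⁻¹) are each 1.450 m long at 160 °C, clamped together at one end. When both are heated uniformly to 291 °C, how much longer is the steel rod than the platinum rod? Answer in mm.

ΔT = 131 K
steel: ΔL = 11×10⁻⁶ × 1.450 m × 131 = 2.0894×10⁻³ m = 2.0894 mm
platinum: ΔL = 93×10⁻⁷ × 1.450 m × 131 = 1.7665×10⁻³ m = 1.7665 mm
difference = 2.0894 − 1.7665 = 0.3229 mm

0.323 mm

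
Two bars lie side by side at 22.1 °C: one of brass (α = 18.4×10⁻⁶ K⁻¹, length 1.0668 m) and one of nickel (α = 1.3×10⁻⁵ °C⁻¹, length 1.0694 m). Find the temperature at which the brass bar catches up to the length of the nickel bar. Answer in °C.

Equal length when α₁L₁ΔT − α₂L₂ΔT = L₂ − L₁ = 2.60×10⁻³ m
α₁L₁ = 1.962912×10⁻⁵, α₂L₂ = 1.39022×10⁻⁵ → Δ(αL) = 5.72692×10⁻⁶ m/K
ΔT = 2.60×10⁻³ / 5.72692×10⁻⁶ = 453.996 K, so T = 22.1 + 453.996 = 476.096 °C

T = 476.1 °C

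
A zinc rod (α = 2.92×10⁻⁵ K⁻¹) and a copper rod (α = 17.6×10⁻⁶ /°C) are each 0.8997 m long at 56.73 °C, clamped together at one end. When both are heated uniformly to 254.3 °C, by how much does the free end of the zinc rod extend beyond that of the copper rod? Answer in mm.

ΔT = 197.57 K
zinc: ΔL = 2.92×10⁻⁵ × 0.8997 m × 197.57 = 5.1904×10⁻³ m = 5.1904 mm
copper: ΔL = 17.6×10⁻⁶ × 0.8997 m × 197.57 = 3.1285×10⁻³ m = 3.1285 mm
difference = 5.1904 − 3.1285 = 2.0619 mm

2.06 mm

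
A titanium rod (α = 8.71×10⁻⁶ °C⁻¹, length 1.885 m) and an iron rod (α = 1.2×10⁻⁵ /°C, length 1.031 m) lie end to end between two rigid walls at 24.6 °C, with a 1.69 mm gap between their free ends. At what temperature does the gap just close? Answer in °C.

Gap closes when ΔL₁ + ΔL₂ = 1.69 mm = 1.69×10⁻³ m
(α₁L₁ + α₂L₂)ΔT = g
α₁L₁ + α₂L₂ = 8.71×10⁻⁶×1.885 + 1.2×10⁻⁵×1.031 = 2.879035×10⁻⁵ m/K
ΔT = 1.69×10⁻³ / 2.879035×10⁻⁵ = 58.700 K
T = 24.6 + 58.700 = 83.300 °C

T = 83.3 °C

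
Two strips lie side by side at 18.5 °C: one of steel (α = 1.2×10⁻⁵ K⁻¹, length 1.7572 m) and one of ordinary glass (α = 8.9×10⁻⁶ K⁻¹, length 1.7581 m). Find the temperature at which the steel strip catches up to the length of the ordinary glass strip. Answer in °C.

Equal length when α₁L₁ΔT − α₂L₂ΔT = L₂ − L₁ = 9.00×10⁻⁴ m
α₁L₁ = 2.10864×10⁻⁵, α₂L₂ = 1.564709×10⁻⁵ → Δ(αL) = 5.43931×10⁻⁶ m/K
ΔT = 9.00×10⁻⁴ / 5.43931×10⁻⁶ = 165.462 K, so T = 18.5 + 165.462 = 183.962 °C

T = 184.0 °C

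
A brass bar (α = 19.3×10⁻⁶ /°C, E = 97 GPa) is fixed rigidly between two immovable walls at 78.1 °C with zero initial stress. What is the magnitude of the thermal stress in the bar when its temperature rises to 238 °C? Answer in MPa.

Fully constrained: the free strain ε = αΔT is blocked, so σ = Eε = EαΔT.
|ΔT| = 159.9 K
σ = 97.0×10⁹ × 19.3×10⁻⁶ × 159.9 = 2.99×10⁸ Pa

σ = 299 MPa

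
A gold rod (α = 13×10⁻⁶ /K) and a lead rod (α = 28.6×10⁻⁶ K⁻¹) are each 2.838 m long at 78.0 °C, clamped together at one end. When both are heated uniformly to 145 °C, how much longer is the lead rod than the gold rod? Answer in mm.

ΔT = 67.0 K
gold: ΔL = 13×10⁻⁶ × 2.838 m × 67.0 = 2.4719×10⁻³ m = 2.4719 mm
lead: ΔL = 28.6×10⁻⁶ × 2.838 m × 67.0 = 5.4382×10⁻³ m = 5.4382 mm
difference = 5.4382 − 2.4719 = 2.9663 mm

2.97 mm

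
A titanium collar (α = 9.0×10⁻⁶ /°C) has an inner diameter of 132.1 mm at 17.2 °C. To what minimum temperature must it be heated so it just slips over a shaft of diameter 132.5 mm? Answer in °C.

T = 354 °C

Required Δd = 132.5 − 132.1 = 0.4 mm
Δd = αd₀ΔT ⇒ ΔT = Δd/(αd₀) = 0.4 / (9.0×10⁻⁶ × 132.1) = 336.45 K
T_min = 17.2 + 336.45 = 353.65 °C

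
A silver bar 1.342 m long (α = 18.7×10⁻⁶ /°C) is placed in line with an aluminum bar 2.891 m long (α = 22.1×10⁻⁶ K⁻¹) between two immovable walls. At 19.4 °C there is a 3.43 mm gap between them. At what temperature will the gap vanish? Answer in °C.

T = 57.9 °C

α₁L₁ = 2.50954×10⁻⁵ m/K, α₂L₂ = 6.38911×10⁻⁵ m/K → total 8.89865×10⁻⁵ m/K
ΔT = g/(α₁L₁+α₂L₂) = 3.43×10⁻³ / 8.89865×10⁻⁵ = 38.545 K
T = 19.4 + 38.545 = 57.945 °C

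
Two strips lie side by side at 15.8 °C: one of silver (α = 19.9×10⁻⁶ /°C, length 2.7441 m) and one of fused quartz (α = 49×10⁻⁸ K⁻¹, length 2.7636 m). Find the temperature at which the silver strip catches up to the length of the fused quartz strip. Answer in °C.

T = 382.0 °C

Equal length when α₁L₁ΔT − α₂L₂ΔT = L₂ − L₁ = 1.95×10⁻² m
α₁L₁ = 5.460759×10⁻⁵, α₂L₂ = 1.354164×10⁻⁶ → Δ(αL) = 5.3253426×10⁻⁵ m/K
ΔT = 1.95×10⁻² / 5.3253426×10⁻⁵ = 366.174 K, so T = 15.8 + 366.174 = 381.974 °C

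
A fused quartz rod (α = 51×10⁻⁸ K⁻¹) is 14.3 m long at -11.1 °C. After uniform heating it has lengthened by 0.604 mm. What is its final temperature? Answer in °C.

T = 71.7 °C

ΔL = αL₀ΔT ⇒ ΔT = ΔL / (αL₀)
ΔT = 0.604×10⁻³ m / (51×10⁻⁸ × 14.3 m) = 82.819 K
T = -11.1 + 82.819 = 71.719 °C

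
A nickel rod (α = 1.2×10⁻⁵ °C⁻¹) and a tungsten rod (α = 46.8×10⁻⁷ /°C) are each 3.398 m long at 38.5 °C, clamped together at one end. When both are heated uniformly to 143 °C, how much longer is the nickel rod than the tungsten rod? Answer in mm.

2.60 mm

ΔT = 104.5 K
nickel: ΔL = 1.2×10⁻⁵ × 3.398 m × 104.5 = 4.2611×10⁻³ m = 4.2611 mm
tungsten: ΔL = 46.8×10⁻⁷ × 3.398 m × 104.5 = 1.6618×10⁻³ m = 1.6618 mm
difference = 4.2611 − 1.6618 = 2.5993 mm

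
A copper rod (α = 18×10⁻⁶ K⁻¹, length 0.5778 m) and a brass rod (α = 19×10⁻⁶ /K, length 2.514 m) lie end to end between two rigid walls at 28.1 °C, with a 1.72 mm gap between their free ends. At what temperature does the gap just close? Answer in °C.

T = 57.7 °C

α₁L₁ = 1.04004×10⁻⁵ m/K, α₂L₂ = 4.7766×10⁻⁵ m/K → total 5.81664×10⁻⁵ m/K
ΔT = g/(α₁L₁+α₂L₂) = 1.72×10⁻³ / 5.81664×10⁻⁵ = 29.570 K
T = 28.1 + 29.570 = 57.670 °C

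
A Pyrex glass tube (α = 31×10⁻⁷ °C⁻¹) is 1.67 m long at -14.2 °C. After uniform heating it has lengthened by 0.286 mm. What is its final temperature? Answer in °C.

T = 41.0 °C

ΔL = αL₀ΔT ⇒ ΔT = ΔL / (αL₀)
ΔT = 0.286×10⁻³ m / (31×10⁻⁷ × 1.67 m) = 55.244 K
T = -14.2 + 55.244 = 41.044 °C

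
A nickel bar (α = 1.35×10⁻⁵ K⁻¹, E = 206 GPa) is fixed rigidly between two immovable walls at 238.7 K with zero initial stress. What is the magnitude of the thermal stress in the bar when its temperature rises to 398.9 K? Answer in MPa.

σ = 446 MPa

Fully constrained: the free strain ε = αΔT is blocked, so σ = Eε = EαΔT.
|ΔT| = 160.2 K
σ = 206×10⁹ × 1.35×10⁻⁵ × 160.2 = 4.46×10⁸ Pa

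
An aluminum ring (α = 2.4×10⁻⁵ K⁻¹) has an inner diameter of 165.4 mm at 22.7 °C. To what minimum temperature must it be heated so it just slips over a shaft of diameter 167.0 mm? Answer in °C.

Required Δd = 167.0 − 165.4 = 1.6 mm
Δd = αd₀ΔT ⇒ ΔT = Δd/(αd₀) = 1.6 / (2.4×10⁻⁵ × 165.4) = 403.06 K
T_min = 22.7 + 403.06 = 425.76 °C

T = 426 °C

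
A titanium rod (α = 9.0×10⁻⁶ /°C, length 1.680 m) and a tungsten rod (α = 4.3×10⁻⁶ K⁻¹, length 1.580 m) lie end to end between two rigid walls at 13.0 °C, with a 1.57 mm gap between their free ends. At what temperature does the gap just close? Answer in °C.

Gap closes when ΔL₁ + ΔL₂ = 1.57 mm = 1.57×10⁻³ m
(α₁L₁ + α₂L₂)ΔT = g
α₁L₁ + α₂L₂ = 9.0×10⁻⁶×1.680 + 4.3×10⁻⁶×1.580 = 2.1914×10⁻⁵ m/K
ΔT = 1.57×10⁻³ / 2.1914×10⁻⁵ = 71.644 K
T = 13.0 + 71.644 = 84.644 °C

T = 84.6 °C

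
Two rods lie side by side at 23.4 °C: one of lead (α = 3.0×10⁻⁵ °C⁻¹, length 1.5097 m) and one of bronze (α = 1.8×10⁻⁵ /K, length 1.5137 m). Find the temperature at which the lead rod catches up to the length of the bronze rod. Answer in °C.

T = 245.1 °C

L₁(1 + α₁ΔT) = L₂(1 + α₂ΔT) ⇒ ΔT = (L₂ − L₁)/(α₁L₁ − α₂L₂)
L₂ − L₁ = 1.5137 − 1.5097 = 4.00×10⁻³ m
α₁L₁ − α₂L₂ = 3.0×10⁻⁵×1.5097 − 1.8×10⁻⁵×1.5137 = 1.80444×10⁻⁵ m/K
ΔT = 4.00×10⁻³ / 1.80444×10⁻⁵ = 221.675 K
T = 23.4 + 221.675 = 245.075 °C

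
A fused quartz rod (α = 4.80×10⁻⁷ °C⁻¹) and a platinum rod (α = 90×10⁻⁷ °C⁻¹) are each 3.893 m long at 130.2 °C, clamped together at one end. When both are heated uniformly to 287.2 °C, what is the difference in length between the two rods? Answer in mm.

5.21 mm

ΔT = 157.0 K
fused quartz: ΔL = 4.80×10⁻⁷ × 3.893 m × 157.0 = 2.9338×10⁻⁴ m = 0.29338 mm
platinum: ΔL = 90×10⁻⁷ × 3.893 m × 157.0 = 5.5008×10⁻³ m = 5.5008 mm
difference = 5.5008 − 0.29338 = 5.20742 mm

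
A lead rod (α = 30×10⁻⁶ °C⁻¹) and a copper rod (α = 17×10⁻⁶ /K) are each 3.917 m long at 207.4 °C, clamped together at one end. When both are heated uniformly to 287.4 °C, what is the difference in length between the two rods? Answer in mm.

4.07 mm

ΔT = 80.0 K
lead: ΔL = 30×10⁻⁶ × 3.917 m × 80.0 = 9.4008×10⁻³ m = 9.4008 mm
copper: ΔL = 17×10⁻⁶ × 3.917 m × 80.0 = 5.3271×10⁻³ m = 5.3271 mm
difference = 9.4008 − 5.3271 = 4.0737 mm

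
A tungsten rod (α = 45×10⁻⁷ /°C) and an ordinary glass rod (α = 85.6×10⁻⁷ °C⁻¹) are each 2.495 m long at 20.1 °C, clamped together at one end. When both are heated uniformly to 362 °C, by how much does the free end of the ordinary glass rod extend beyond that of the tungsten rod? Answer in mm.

3.46 mm

ΔT = 341.9 K
tungsten: ΔL = 45×10⁻⁷ × 2.495 m × 341.9 = 3.8387×10⁻³ m = 3.8387 mm
ordinary glass: ΔL = 85.6×10⁻⁷ × 2.495 m × 341.9 = 7.3020×10⁻³ m = 7.3020 mm
difference = 7.3020 − 3.8387 = 3.4633 mm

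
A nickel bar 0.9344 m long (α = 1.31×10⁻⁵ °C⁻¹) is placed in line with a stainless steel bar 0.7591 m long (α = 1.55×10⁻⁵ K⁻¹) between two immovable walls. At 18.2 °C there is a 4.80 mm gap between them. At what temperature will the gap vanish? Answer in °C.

T = 218 °C

α₁L₁ = 1.224064×10⁻⁵ m/K, α₂L₂ = 1.176605×10⁻⁵ m/K → total 2.400669×10⁻⁵ m/K
ΔT = g/(α₁L₁+α₂L₂) = 4.80×10⁻³ / 2.400669×10⁻⁵ = 199.94 K
T = 18.2 + 199.94 = 218.14 °C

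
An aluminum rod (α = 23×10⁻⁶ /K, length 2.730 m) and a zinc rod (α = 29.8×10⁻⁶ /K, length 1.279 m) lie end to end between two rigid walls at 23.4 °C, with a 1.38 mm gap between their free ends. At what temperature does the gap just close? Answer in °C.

α₁L₁ = 6.279×10⁻⁵ m/K, α₂L₂ = 3.81142×10⁻⁵ m/K → total 1.009042×10⁻⁴ m/K
ΔT = g/(α₁L₁+α₂L₂) = 1.38×10⁻³ / 1.009042×10⁻⁴ = 13.676 K
T = 23.4 + 13.676 = 37.076 °C

T = 37.1 °C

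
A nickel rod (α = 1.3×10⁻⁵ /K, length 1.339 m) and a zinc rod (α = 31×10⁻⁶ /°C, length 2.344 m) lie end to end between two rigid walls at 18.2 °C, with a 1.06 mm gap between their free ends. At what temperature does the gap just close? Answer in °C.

Gap closes when ΔL₁ + ΔL₂ = 1.06 mm = 1.06×10⁻³ m
(α₁L₁ + α₂L₂)ΔT = g
α₁L₁ + α₂L₂ = 1.3×10⁻⁵×1.339 + 31×10⁻⁶×2.344 = 9.0071×10⁻⁵ m/K
ΔT = 1.06×10⁻³ / 9.0071×10⁻⁵ = 11.768 K
T = 18.2 + 11.768 = 29.968 °C

T = 30.0 °C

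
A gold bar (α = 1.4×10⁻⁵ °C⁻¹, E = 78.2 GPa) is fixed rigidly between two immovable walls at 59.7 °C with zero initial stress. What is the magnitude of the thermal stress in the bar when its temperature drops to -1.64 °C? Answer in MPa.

Fully constrained: the free strain ε = αΔT is blocked, so σ = Eε = EαΔT.
|ΔT| = 61.34 K
σ = 78.2×10⁹ × 1.4×10⁻⁵ × 61.34 = 6.72×10⁷ Pa

σ = 67.2 MPa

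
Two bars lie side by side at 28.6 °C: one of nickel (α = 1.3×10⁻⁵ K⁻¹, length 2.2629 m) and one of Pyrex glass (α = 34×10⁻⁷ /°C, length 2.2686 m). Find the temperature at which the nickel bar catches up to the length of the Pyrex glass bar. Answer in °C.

T = 291.2 °C

L₁(1 + α₁ΔT) = L₂(1 + α₂ΔT) ⇒ ΔT = (L₂ − L₁)/(α₁L₁ − α₂L₂)
L₂ − L₁ = 2.2686 − 2.2629 = 5.70×10⁻³ m
α₁L₁ − α₂L₂ = 1.3×10⁻⁵×2.2629 − 34×10⁻⁷×2.2686 = 2.170446×10⁻⁵ m/K
ΔT = 5.70×10⁻³ / 2.170446×10⁻⁵ = 262.619 K
T = 28.6 + 262.619 = 291.219 °C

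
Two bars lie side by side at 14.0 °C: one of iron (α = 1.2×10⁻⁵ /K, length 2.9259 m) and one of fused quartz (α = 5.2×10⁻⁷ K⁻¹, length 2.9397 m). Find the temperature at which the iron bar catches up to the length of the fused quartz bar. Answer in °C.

T = 424.9 °C

Equal length when α₁L₁ΔT − α₂L₂ΔT = L₂ − L₁ = 1.38×10⁻² m
α₁L₁ = 3.51108×10⁻⁵, α₂L₂ = 1.528644×10⁻⁶ → Δ(αL) = 3.3582156×10⁻⁵ m/K
ΔT = 1.38×10⁻² / 3.3582156×10⁻⁵ = 410.933 K, so T = 14.0 + 410.933 = 424.933 °C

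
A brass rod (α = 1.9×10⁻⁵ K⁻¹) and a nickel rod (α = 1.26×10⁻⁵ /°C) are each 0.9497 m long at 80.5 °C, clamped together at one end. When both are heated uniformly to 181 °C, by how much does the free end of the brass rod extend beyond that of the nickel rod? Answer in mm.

0.611 mm

ΔT = 100.5 K
brass: ΔL = 1.9×10⁻⁵ × 0.9497 m × 100.5 = 1.8135×10⁻³ m = 1.8135 mm
nickel: ΔL = 1.26×10⁻⁵ × 0.9497 m × 100.5 = 1.2026×10⁻³ m = 1.2026 mm
difference = 1.8135 − 1.2026 = 0.6109 mm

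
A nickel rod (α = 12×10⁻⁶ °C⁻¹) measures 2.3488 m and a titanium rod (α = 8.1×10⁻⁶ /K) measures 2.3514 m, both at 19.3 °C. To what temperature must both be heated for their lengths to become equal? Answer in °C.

T = 303.8 °C

Equal length when α₁L₁ΔT − α₂L₂ΔT = L₂ − L₁ = 2.60×10⁻³ m
α₁L₁ = 2.81856×10⁻⁵, α₂L₂ = 1.904634×10⁻⁵ → Δ(αL) = 9.13926×10⁻⁶ m/K
ΔT = 2.60×10⁻³ / 9.13926×10⁻⁶ = 284.487 K, so T = 19.3 + 284.487 = 303.787 °C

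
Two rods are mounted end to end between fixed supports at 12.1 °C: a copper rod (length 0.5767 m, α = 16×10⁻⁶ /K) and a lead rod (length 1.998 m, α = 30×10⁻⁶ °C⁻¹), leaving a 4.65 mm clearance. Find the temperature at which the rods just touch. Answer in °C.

T = 79.3 °C

Gap closes when ΔL₁ + ΔL₂ = 4.65 mm = 4.65×10⁻³ m
(α₁L₁ + α₂L₂)ΔT = g
α₁L₁ + α₂L₂ = 16×10⁻⁶×0.5767 + 30×10⁻⁶×1.998 = 6.91672×10⁻⁵ m/K
ΔT = 4.65×10⁻³ / 6.91672×10⁻⁵ = 67.228 K
T = 12.1 + 67.228 = 79.328 °C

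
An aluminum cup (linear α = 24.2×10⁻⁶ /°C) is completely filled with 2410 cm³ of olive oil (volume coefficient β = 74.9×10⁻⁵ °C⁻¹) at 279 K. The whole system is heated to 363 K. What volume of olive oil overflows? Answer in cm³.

The cup also expands: β_container ≈ 3α = 7.26×10⁻⁵ /K
Net overflow = V₀(β_liq − 3α_cont)ΔT
β − 3α = 7.49×10⁻⁴ − 7.26×10⁻⁵ = 6.764×10⁻⁴ /K; ΔT = 84 K
ΔV = 2410 × 6.764×10⁻⁴ × 84 = 137 cm³

137 cm³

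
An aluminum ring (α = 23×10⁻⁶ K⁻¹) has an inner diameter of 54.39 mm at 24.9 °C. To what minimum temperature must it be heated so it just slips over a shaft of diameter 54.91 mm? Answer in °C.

T = 441 °C

Required Δd = 54.91 − 54.39 = 0.52 mm
Δd = αd₀ΔT ⇒ ΔT = Δd/(αd₀) = 0.52 / (23×10⁻⁶ × 54.39) = 415.68 K
T_min = 24.9 + 415.68 = 440.58 °C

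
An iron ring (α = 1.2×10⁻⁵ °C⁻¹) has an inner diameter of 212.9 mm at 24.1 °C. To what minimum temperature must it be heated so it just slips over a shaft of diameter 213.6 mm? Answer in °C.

T = 298 °C

Required Δd = 213.6 − 212.9 = 0.7 mm
Δd = αd₀ΔT ⇒ ΔT = Δd/(αd₀) = 0.7 / (1.2×10⁻⁵ × 212.9) = 273.99 K
T_min = 24.1 + 273.99 = 298.09 °C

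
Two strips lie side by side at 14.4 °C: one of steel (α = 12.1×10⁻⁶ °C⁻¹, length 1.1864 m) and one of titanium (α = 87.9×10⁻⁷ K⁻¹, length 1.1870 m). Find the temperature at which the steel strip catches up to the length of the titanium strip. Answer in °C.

T = 167.4 °C

L₁(1 + α₁ΔT) = L₂(1 + α₂ΔT) ⇒ ΔT = (L₂ − L₁)/(α₁L₁ − α₂L₂)
L₂ − L₁ = 1.1870 − 1.1864 = 6.00×10⁻⁴ m
α₁L₁ − α₂L₂ = 12.1×10⁻⁶×1.1864 − 87.9×10⁻⁷×1.1870 = 3.92171×10⁻⁶ m/K
ΔT = 6.00×10⁻⁴ / 3.92171×10⁻⁶ = 152.994 K
T = 14.4 + 152.994 = 167.394 °C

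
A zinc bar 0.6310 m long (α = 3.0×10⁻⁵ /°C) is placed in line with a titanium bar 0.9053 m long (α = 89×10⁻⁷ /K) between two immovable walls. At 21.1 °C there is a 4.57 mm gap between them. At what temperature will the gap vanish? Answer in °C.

α₁L₁ = 1.893×10⁻⁵ m/K, α₂L₂ = 8.05717×10⁻⁶ m/K → total 2.698717×10⁻⁵ m/K
ΔT = g/(α₁L₁+α₂L₂) = 4.57×10⁻³ / 2.698717×10⁻⁵ = 169.34 K
T = 21.1 + 169.34 = 190.44 °C

T = 190 °C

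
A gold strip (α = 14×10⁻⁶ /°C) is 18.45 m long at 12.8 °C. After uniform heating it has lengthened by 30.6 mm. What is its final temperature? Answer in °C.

ΔL = αL₀ΔT ⇒ ΔT = ΔL / (αL₀)
ΔT = 30.6×10⁻³ m / (14×10⁻⁶ × 18.45 m) = 118.47 K
T = 12.8 + 118.47 = 131.27 °C

T = 131 °C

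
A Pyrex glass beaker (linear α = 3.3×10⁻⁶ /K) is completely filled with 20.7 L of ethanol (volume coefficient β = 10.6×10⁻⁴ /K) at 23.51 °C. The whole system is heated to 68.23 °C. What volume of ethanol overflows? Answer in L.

0.972 L

The beaker also expands: β_container ≈ 3α = 9.9×10⁻⁶ /K
Net overflow = V₀(β_liq − 3α_cont)ΔT
β − 3α = 1.06×10⁻³ − 9.9×10⁻⁶ = 1.0501×10⁻³ /K; ΔT = 44.72 K
ΔV = 20.7 × 1.0501×10⁻³ × 44.72 = 0.972 L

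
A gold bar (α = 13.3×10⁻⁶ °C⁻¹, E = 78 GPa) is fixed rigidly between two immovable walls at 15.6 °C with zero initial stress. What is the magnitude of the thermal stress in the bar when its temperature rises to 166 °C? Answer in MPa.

Fully constrained: the free strain ε = αΔT is blocked, so σ = Eε = EαΔT.
|ΔT| = 150.4 K
σ = 78.0×10⁹ × 13.3×10⁻⁶ × 150.4 = 1.56×10⁸ Pa

σ = 156 MPa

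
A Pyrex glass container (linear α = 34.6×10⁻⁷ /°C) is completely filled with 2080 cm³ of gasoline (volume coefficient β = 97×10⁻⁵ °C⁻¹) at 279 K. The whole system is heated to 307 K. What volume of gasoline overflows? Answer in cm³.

The container also expands: β_container ≈ 3α = 1.038×10⁻⁵ /K
Net overflow = V₀(β_liq − 3α_cont)ΔT
β − 3α = 9.70×10⁻⁴ − 1.038×10⁻⁵ = 9.5962×10⁻⁴ /K; ΔT = 28 K
ΔV = 2080 × 9.5962×10⁻⁴ × 28 = 55.9 cm³

55.9 cm³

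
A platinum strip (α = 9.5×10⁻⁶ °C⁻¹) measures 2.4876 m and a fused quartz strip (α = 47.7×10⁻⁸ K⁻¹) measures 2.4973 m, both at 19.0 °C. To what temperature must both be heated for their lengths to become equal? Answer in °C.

T = 451.2 °C

Equal length when α₁L₁ΔT − α₂L₂ΔT = L₂ − L₁ = 9.70×10⁻³ m
α₁L₁ = 2.36322×10⁻⁵, α₂L₂ = 1.1912121×10⁻⁶ → Δ(αL) = 2.24409879×10⁻⁵ m/K
ΔT = 9.70×10⁻³ / 2.24409879×10⁻⁵ = 432.245 K, so T = 19.0 + 432.245 = 451.245 °C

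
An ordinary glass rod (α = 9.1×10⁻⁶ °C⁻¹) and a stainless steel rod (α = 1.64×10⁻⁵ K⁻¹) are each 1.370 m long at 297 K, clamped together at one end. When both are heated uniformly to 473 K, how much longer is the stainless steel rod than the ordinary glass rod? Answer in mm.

ΔT = 176 K
ordinary glass: ΔL = 9.1×10⁻⁶ × 1.370 m × 176 = 2.1942×10⁻³ m = 2.1942 mm
stainless steel: ΔL = 1.64×10⁻⁵ × 1.370 m × 176 = 3.9544×10⁻³ m = 3.9544 mm
difference = 3.9544 − 2.1942 = 1.7602 mm

1.76 mm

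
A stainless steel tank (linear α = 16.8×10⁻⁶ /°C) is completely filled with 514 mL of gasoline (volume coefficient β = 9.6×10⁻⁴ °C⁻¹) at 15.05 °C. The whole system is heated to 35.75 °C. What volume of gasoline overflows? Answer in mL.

9.68 mL

The tank also expands: β_container ≈ 3α = 5.04×10⁻⁵ /K
Net overflow = V₀(β_liq − 3α_cont)ΔT
β − 3α = 9.60×10⁻⁴ − 5.04×10⁻⁵ = 9.096×10⁻⁴ /K; ΔT = 20.70 K
ΔV = 514 × 9.096×10⁻⁴ × 20.70 = 9.68 mL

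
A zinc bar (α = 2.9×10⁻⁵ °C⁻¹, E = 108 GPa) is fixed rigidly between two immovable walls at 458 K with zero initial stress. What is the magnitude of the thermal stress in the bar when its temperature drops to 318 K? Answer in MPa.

Fully constrained: the free strain ε = αΔT is blocked, so σ = Eε = EαΔT.
|ΔT| = 140 K
σ = 108×10⁹ × 2.9×10⁻⁵ × 140 = 4.38×10⁸ Pa

σ = 438 MPa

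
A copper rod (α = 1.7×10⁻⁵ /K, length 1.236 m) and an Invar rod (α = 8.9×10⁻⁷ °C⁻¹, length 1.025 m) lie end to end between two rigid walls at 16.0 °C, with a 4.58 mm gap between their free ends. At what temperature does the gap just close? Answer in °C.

α₁L₁ = 2.1012×10⁻⁵ m/K, α₂L₂ = 9.1225×10⁻⁷ m/K → total 2.192425×10⁻⁵ m/K
ΔT = g/(α₁L₁+α₂L₂) = 4.58×10⁻³ / 2.192425×10⁻⁵ = 208.90 K
T = 16.0 + 208.90 = 224.90 °C

T = 225 °C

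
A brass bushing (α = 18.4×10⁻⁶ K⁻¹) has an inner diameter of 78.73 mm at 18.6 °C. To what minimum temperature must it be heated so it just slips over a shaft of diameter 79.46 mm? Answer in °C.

T = 523 °C

Required Δd = 79.46 − 78.73 = 0.73 mm
Δd = αd₀ΔT ⇒ ΔT = Δd/(αd₀) = 0.73 / (18.4×10⁻⁶ × 78.73) = 503.92 K
T_min = 18.6 + 503.92 = 522.52 °C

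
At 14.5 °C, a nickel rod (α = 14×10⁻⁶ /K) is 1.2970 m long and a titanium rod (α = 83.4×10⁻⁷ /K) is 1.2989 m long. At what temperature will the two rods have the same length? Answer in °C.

Equal length when α₁L₁ΔT − α₂L₂ΔT = L₂ − L₁ = 1.90×10⁻³ m
α₁L₁ = 1.8158×10⁻⁵, α₂L₂ = 1.0832826×10⁻⁵ → Δ(αL) = 7.325174×10⁻⁶ m/K
ΔT = 1.90×10⁻³ / 7.325174×10⁻⁶ = 259.380 K, so T = 14.5 + 259.380 = 273.880 °C

T = 273.9 °C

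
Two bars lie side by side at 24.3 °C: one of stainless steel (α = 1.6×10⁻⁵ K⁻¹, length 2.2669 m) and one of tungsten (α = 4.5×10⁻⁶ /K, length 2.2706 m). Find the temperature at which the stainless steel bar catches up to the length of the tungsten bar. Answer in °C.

T = 166.3 °C

Equal length when α₁L₁ΔT − α₂L₂ΔT = L₂ − L₁ = 3.70×10⁻³ m
α₁L₁ = 3.62704×10⁻⁵, α₂L₂ = 1.02177×10⁻⁵ → Δ(αL) = 2.60527×10⁻⁵ m/K
ΔT = 3.70×10⁻³ / 2.60527×10⁻⁵ = 142.020 K, so T = 24.3 + 142.020 = 166.320 °C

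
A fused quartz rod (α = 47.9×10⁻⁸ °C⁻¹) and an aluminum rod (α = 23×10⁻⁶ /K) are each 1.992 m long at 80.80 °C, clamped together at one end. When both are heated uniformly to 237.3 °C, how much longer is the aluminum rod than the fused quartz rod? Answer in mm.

7.02 mm

ΔT = 156.50 K
fused quartz: ΔL = 47.9×10⁻⁸ × 1.992 m × 156.50 = 1.4933×10⁻⁴ m = 0.14933 mm
aluminum: ΔL = 23×10⁻⁶ × 1.992 m × 156.50 = 7.1702×10⁻³ m = 7.1702 mm
difference = 7.1702 − 0.14933 = 7.02087 mm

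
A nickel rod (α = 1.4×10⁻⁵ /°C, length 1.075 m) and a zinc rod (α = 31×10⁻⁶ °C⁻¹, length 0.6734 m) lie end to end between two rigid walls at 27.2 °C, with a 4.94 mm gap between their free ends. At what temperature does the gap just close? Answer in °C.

T = 165 °C

Gap closes when ΔL₁ + ΔL₂ = 4.94 mm = 4.94×10⁻³ m
(α₁L₁ + α₂L₂)ΔT = g
α₁L₁ + α₂L₂ = 1.4×10⁻⁵×1.075 + 31×10⁻⁶×0.6734 = 3.59254×10⁻⁵ m/K
ΔT = 4.94×10⁻³ / 3.59254×10⁻⁵ = 137.51 K
T = 27.2 + 137.51 = 164.71 °C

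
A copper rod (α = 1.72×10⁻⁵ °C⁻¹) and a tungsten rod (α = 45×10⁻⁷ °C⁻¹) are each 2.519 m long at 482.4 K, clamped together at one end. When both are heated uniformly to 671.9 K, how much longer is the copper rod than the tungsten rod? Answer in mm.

ΔT = 189.5 K
copper: ΔL = 1.72×10⁻⁵ × 2.519 m × 189.5 = 8.2104×10⁻³ m = 8.2104 mm
tungsten: ΔL = 45×10⁻⁷ × 2.519 m × 189.5 = 2.1481×10⁻³ m = 2.1481 mm
difference = 8.2104 − 2.1481 = 6.0623 mm

6.06 mm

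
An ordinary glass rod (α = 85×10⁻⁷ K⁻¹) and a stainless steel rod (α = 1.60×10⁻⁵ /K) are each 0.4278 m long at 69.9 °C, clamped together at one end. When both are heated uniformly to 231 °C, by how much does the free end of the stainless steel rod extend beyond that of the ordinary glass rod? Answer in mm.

0.517 mm

ΔT = 161.1 K
ordinary glass: ΔL = 85×10⁻⁷ × 0.4278 m × 161.1 = 5.8581×10⁻⁴ m = 0.58581 mm
stainless steel: ΔL = 1.60×10⁻⁵ × 0.4278 m × 161.1 = 1.1027×10⁻³ m = 1.1027 mm
difference = 1.1027 − 0.58581 = 0.51689 mm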